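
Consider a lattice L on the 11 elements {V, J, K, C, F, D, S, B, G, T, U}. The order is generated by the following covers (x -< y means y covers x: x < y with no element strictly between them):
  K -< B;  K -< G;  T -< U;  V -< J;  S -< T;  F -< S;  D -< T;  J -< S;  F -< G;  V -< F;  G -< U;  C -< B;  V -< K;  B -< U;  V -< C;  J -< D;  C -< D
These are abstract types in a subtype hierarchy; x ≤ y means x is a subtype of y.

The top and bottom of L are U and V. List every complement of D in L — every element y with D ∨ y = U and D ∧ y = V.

G, K

Need y with D ∨ y = U and D ∧ y = V.
Checking each element gives: G, K.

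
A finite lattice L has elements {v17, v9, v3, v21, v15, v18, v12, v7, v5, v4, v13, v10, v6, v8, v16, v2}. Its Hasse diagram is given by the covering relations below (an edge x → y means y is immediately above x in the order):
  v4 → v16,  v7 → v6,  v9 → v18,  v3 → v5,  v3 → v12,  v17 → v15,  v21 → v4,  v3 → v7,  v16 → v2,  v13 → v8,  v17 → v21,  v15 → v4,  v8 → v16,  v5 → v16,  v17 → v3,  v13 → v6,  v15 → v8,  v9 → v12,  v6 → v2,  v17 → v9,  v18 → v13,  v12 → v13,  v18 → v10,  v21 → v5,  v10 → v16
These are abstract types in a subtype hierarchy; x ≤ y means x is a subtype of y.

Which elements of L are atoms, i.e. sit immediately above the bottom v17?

The atoms are exactly the elements that cover v17: v15, v21, v3, v9.

v15, v21, v3, v9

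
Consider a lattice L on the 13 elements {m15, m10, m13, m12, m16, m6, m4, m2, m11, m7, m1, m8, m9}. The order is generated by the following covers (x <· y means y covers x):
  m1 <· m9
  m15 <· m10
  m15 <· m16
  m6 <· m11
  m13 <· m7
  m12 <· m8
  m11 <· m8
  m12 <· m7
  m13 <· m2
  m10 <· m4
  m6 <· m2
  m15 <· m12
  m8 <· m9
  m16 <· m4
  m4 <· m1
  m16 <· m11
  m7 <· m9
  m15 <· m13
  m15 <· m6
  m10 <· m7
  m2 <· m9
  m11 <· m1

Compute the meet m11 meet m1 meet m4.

Common lower bounds of {m11, m1, m4}: m15, m16.
The greatest among these is m16.

m16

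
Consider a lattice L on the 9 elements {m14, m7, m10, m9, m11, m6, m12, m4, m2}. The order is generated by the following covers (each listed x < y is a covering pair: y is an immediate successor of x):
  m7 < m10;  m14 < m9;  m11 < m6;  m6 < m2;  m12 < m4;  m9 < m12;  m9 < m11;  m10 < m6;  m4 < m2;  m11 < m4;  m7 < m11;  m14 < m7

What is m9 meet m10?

m14

Common lower bounds of {m9, m10}: m14.
The greatest among these is m14.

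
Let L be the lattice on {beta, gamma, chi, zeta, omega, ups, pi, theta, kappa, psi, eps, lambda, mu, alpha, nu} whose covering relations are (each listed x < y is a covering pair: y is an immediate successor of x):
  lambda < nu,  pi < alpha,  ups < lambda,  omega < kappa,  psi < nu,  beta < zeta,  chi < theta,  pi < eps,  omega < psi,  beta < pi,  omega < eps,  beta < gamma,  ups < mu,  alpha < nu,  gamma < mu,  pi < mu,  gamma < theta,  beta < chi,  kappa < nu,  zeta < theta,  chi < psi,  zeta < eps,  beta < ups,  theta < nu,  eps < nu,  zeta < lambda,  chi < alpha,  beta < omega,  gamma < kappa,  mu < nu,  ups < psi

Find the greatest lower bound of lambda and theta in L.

zeta

Common lower bounds of {lambda, theta}: beta, zeta.
The greatest among these is zeta.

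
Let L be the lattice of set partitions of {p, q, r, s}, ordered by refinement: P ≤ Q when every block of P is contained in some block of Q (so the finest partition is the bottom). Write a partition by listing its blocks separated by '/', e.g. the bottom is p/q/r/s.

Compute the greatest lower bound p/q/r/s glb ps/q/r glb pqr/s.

p/q/r/s

The meet (common refinement) of p/q/r/s, ps/q/r, pqr/s intersects blocks pairwise, giving p/q/r/s.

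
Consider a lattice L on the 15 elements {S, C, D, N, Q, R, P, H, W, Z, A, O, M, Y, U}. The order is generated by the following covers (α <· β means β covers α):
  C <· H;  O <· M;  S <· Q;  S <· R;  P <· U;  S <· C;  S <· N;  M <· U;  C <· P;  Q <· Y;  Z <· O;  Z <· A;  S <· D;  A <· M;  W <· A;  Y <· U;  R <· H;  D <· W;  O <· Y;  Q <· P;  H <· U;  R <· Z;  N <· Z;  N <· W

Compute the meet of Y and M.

O

Common lower bounds of {Y, M}: N, O, R, S, Z.
The greatest among these is O.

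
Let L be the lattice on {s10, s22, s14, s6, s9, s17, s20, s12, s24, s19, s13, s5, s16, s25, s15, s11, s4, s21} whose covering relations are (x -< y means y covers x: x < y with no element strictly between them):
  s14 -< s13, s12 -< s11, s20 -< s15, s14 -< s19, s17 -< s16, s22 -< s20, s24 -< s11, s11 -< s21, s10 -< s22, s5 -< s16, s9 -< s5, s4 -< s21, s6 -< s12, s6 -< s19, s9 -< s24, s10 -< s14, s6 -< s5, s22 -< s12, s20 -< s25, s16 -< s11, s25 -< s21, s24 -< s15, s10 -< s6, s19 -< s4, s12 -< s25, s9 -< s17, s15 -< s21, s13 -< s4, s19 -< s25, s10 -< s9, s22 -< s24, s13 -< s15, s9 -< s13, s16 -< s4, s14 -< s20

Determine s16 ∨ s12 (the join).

Common upper bounds of {s16, s12}: s11, s21.
The least among these is s11.

s11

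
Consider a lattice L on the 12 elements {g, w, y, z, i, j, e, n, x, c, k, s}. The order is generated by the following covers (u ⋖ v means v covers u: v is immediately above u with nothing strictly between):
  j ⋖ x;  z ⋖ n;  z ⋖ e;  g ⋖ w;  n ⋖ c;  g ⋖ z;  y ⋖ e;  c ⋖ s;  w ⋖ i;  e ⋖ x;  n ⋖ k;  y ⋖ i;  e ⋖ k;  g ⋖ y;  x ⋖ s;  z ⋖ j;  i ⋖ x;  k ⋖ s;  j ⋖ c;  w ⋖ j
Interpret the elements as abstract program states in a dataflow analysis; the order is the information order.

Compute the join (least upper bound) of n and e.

Common upper bounds of {n, e}: k, s.
The least among these is k.

k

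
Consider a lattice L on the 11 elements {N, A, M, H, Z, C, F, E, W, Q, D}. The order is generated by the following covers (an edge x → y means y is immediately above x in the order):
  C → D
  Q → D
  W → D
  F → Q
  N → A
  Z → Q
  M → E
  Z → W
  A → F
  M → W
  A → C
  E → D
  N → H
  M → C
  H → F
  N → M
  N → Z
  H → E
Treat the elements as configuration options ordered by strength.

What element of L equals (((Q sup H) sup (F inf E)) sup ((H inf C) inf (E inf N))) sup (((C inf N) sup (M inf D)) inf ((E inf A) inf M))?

Q

Q ∨ H = Q
F ∧ E = H
Q ∨ H = Q
H ∧ C = N
E ∧ N = N
N ∧ N = N
Q ∨ N = Q
C ∧ N = N
M ∧ D = M
N ∨ M = M
E ∧ A = N
N ∧ M = N
M ∧ N = N
Q ∨ N = Q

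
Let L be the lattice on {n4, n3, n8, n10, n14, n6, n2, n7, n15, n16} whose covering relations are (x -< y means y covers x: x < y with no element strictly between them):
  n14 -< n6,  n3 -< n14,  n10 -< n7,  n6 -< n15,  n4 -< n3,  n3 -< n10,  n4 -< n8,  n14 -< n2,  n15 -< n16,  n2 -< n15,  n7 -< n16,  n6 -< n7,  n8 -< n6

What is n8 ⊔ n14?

Common upper bounds of {n8, n14}: n15, n16, n6, n7.
The least among these is n6.

n6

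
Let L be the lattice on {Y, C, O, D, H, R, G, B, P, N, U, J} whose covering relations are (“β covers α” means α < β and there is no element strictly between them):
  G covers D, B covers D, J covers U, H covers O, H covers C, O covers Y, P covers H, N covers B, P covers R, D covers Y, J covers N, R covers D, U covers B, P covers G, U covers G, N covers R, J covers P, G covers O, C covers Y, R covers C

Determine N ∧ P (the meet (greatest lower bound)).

Common lower bounds of {N, P}: C, D, R, Y.
The greatest among these is R.

R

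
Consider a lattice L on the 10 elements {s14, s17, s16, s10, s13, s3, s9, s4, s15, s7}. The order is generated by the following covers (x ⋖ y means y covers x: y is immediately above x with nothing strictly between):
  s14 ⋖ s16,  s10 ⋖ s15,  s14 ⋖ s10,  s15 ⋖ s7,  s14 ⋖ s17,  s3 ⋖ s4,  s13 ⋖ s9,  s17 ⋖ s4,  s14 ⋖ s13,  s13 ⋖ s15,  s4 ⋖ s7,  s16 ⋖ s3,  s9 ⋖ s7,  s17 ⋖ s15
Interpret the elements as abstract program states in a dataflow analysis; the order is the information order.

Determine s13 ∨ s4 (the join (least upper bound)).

Common upper bounds of {s13, s4}: s7.
The least among these is s7.

s7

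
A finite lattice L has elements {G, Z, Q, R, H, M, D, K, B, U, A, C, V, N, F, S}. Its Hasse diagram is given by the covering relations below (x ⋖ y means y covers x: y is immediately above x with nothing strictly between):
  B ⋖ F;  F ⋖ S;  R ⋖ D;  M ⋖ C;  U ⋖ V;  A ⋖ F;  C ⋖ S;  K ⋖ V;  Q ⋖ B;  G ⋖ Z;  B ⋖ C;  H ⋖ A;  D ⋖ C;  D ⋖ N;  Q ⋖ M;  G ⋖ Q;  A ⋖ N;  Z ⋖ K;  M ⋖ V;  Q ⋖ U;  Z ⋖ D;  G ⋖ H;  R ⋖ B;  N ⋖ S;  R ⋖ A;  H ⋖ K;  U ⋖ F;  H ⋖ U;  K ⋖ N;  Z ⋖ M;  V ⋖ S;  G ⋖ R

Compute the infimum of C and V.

M

Common lower bounds of {C, V}: G, M, Q, Z.
The greatest among these is M.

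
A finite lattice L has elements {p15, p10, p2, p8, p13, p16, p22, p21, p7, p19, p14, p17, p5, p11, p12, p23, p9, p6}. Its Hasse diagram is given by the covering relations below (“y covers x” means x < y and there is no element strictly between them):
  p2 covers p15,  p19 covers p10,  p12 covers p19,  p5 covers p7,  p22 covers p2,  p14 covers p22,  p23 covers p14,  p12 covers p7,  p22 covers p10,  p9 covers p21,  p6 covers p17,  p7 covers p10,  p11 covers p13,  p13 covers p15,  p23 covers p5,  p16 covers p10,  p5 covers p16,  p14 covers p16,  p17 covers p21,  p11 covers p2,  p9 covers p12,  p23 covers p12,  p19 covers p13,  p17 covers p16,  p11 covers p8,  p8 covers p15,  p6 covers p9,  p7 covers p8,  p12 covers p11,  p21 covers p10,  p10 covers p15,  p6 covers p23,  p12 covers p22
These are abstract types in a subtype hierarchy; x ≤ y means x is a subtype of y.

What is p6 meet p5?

p5

Common lower bounds of {p6, p5}: p10, p15, p16, p5, p7, p8.
The greatest among these is p5.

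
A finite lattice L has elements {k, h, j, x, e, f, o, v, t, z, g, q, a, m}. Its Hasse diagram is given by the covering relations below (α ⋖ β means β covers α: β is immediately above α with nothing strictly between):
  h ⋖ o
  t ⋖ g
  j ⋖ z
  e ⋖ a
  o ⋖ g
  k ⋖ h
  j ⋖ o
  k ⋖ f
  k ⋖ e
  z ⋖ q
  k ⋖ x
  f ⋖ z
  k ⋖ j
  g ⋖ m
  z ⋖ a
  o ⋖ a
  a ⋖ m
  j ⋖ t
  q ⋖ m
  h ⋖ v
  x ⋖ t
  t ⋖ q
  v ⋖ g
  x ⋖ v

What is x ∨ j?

Common upper bounds of {x, j}: g, m, q, t.
The least among these is t.

t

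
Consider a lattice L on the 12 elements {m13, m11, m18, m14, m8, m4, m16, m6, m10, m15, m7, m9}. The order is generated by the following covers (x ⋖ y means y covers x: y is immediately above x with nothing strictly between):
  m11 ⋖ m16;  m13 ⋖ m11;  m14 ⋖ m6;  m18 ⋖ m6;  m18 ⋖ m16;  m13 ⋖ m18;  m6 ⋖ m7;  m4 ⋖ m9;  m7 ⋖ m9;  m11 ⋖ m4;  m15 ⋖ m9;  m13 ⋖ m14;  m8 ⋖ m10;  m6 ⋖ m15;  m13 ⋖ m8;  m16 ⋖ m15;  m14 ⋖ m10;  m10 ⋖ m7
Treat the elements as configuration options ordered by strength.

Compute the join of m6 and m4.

m9

Common upper bounds of {m6, m4}: m9.
The least among these is m9.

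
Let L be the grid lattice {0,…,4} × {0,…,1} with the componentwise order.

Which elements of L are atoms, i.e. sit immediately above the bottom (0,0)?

The atoms are exactly the elements that cover (0,0): (0,1), (1,0).

(0,1), (1,0)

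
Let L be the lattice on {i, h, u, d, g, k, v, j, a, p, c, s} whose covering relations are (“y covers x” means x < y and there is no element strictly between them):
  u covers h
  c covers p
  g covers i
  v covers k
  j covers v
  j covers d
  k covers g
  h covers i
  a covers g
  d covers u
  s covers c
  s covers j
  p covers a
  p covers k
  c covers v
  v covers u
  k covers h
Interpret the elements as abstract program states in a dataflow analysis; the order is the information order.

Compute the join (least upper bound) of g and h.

Common upper bounds of {g, h}: c, j, k, p, s, v.
The least among these is k.

k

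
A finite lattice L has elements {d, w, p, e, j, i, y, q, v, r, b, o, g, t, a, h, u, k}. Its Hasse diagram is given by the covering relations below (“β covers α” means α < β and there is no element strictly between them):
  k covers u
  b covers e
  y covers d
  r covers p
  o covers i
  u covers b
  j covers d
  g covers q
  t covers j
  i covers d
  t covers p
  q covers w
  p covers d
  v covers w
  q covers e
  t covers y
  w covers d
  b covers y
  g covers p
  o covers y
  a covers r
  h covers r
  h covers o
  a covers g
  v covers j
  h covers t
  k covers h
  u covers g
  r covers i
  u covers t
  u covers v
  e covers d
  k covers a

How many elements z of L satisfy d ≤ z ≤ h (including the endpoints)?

9

The interval [d, h] = {d, h, i, j, o, p, r, t, y}, which has 9 elements.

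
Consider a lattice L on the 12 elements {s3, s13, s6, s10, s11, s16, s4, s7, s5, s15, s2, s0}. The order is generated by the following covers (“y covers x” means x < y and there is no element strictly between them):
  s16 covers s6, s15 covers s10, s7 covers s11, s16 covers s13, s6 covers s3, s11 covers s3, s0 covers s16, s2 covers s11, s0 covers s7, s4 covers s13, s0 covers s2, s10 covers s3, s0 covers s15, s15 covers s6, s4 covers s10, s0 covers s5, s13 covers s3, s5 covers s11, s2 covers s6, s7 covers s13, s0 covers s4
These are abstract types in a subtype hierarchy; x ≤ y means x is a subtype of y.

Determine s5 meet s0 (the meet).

Common lower bounds of {s5, s0}: s11, s3, s5.
The greatest among these is s5.

s5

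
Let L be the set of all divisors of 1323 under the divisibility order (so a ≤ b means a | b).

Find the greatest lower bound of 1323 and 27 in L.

Common lower bounds of {1323, 27}: 1, 27, 3, 9.
The greatest among these is 27.

27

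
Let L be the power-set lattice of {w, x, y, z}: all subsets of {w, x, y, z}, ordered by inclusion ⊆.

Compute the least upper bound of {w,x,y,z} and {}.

Common upper bounds of {{w,x,y,z}, {}}: {w,x,y,z}.
The least among these is {w,x,y,z}.

{w,x,y,z}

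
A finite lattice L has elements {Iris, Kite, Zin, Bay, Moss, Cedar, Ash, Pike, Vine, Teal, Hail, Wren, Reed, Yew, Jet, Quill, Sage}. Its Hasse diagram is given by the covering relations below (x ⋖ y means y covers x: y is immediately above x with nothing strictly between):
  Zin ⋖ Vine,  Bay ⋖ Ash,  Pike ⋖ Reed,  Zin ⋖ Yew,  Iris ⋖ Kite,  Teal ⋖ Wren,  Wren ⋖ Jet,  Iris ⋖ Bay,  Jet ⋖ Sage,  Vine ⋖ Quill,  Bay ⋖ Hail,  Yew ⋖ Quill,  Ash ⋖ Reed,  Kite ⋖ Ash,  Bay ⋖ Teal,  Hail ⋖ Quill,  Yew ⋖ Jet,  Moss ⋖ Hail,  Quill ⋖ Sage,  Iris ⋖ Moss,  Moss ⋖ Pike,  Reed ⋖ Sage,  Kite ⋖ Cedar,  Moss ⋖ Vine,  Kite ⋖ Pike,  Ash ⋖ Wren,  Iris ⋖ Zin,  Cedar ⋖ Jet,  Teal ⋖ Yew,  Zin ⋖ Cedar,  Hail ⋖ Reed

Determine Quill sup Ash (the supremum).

Common upper bounds of {Quill, Ash}: Sage.
The least among these is Sage.

Sage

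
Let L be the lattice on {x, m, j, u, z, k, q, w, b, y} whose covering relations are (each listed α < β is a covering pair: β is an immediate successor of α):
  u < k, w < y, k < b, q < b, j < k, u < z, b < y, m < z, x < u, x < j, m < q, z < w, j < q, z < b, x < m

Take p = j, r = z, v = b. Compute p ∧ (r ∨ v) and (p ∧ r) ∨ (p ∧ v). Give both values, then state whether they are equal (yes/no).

j; j; yes

r ∨ v = b, so p ∧ (r ∨ v) = j ∧ b = j.
p ∧ r = x and p ∧ v = j, so (p ∧ r) ∨ (p ∧ v) = x ∨ j = j.
Equal: yes.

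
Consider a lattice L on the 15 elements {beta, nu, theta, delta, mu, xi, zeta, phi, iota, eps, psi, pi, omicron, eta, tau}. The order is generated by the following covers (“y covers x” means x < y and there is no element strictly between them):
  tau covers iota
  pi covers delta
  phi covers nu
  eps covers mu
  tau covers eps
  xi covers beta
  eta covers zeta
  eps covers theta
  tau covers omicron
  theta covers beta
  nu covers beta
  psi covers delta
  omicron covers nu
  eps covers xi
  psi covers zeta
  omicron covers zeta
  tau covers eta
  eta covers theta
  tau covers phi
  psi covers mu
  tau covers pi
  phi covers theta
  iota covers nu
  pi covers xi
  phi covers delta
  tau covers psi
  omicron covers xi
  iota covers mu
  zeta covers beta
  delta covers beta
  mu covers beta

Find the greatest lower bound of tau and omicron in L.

omicron

Common lower bounds of {tau, omicron}: beta, nu, omicron, xi, zeta.
The greatest among these is omicron.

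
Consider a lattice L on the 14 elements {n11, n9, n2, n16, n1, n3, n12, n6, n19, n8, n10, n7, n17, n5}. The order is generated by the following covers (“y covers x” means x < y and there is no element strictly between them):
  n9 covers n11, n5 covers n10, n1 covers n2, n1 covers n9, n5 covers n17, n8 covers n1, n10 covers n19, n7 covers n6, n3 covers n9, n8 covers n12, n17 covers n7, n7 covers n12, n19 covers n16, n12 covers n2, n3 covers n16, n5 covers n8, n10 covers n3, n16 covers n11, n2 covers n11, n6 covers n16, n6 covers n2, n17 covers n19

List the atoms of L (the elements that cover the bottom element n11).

The atoms are exactly the elements that cover n11: n16, n2, n9.

n16, n2, n9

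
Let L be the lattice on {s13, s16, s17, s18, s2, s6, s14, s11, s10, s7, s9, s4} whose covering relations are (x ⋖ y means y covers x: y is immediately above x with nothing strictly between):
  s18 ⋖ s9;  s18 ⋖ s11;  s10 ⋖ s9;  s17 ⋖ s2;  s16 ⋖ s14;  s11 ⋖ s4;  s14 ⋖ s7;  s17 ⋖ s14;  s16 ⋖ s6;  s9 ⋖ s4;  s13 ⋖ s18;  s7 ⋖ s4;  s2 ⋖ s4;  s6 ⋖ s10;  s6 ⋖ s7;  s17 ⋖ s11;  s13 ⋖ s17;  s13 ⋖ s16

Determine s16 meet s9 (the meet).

Common lower bounds of {s16, s9}: s13, s16.
The greatest among these is s16.

s16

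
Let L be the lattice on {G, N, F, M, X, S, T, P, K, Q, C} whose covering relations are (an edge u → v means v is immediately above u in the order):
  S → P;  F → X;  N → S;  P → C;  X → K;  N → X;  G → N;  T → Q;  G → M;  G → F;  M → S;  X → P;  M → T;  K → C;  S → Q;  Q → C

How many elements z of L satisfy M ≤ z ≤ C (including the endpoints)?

6

The interval [M, C] = {C, M, P, Q, S, T}, which has 6 elements.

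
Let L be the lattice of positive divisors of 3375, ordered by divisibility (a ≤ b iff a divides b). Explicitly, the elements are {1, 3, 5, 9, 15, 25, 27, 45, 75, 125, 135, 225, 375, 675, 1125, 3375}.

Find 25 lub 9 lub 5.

225

Common upper bounds of {25, 9, 5}: 1125, 225, 3375, 675.
The least among these is 225.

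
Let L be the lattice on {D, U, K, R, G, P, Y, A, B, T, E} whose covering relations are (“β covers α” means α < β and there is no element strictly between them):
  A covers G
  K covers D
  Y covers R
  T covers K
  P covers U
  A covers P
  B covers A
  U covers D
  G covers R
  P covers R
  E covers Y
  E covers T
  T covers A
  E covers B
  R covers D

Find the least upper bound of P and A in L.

Common upper bounds of {P, A}: A, B, E, T.
The least among these is A.

A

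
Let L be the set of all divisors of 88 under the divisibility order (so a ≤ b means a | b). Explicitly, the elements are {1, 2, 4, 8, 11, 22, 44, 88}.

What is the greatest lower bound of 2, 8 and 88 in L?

In the divisibility order, the meet is the greatest common divisor: gcd(2, 8, 88) = 2.

2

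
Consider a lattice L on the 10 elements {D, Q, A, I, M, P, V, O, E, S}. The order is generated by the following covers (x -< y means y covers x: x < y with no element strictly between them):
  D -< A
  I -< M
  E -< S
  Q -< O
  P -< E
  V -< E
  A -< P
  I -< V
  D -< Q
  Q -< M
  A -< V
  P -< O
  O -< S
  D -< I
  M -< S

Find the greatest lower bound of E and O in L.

P

Common lower bounds of {E, O}: A, D, P.
The greatest among these is P.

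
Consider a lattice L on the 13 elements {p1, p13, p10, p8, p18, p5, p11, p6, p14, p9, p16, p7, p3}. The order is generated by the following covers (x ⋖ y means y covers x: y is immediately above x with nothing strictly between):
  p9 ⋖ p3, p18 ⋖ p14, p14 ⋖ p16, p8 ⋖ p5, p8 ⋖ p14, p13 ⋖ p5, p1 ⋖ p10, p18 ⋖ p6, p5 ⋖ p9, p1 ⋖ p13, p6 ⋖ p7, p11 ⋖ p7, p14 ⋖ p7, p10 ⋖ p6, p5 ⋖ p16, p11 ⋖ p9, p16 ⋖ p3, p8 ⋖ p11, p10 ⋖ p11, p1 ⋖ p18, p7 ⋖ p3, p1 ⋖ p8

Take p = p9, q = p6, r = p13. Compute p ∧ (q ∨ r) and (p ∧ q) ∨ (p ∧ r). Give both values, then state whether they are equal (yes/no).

q ∨ r = p3, so p ∧ (q ∨ r) = p9 ∧ p3 = p9.
p ∧ q = p10 and p ∧ r = p13, so (p ∧ q) ∨ (p ∧ r) = p10 ∨ p13 = p9.
Equal: yes.

p9; p9; yes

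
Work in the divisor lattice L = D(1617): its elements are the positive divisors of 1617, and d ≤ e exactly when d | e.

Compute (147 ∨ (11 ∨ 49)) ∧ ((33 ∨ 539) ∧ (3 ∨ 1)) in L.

3

11 ∨ 49 = 539
147 ∨ 539 = 1617
33 ∨ 539 = 1617
3 ∨ 1 = 3
1617 ∧ 3 = 3
1617 ∧ 3 = 3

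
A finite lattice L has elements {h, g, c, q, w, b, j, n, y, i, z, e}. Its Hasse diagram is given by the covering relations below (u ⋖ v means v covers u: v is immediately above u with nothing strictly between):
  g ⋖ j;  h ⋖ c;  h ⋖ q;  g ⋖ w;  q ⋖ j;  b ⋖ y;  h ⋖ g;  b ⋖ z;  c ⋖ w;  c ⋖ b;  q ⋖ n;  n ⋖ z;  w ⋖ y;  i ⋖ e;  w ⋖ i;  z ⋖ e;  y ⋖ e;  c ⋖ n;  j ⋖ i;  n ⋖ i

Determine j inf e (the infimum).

Common lower bounds of {j, e}: g, h, j, q.
The greatest among these is j.

j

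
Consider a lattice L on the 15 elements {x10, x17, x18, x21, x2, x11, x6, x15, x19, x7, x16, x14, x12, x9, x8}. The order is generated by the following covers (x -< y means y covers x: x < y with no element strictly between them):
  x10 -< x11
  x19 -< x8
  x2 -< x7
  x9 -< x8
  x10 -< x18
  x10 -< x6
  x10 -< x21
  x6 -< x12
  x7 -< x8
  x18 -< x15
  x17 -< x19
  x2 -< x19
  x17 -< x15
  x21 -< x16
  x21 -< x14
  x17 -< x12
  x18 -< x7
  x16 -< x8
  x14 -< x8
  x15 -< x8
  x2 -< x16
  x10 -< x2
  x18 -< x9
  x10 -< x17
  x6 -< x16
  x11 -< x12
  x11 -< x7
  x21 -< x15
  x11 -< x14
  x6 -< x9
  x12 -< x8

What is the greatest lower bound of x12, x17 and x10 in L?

x10

Common lower bounds of {x12, x17, x10}: x10.
The greatest among these is x10.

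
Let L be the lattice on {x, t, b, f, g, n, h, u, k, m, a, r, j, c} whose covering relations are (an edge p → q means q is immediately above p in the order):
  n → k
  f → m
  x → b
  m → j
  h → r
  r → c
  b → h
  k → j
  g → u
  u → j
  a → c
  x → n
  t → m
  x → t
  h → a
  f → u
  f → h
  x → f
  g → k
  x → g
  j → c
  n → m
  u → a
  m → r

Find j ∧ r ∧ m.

Common lower bounds of {j, r, m}: f, m, n, t, x.
The greatest among these is m.

m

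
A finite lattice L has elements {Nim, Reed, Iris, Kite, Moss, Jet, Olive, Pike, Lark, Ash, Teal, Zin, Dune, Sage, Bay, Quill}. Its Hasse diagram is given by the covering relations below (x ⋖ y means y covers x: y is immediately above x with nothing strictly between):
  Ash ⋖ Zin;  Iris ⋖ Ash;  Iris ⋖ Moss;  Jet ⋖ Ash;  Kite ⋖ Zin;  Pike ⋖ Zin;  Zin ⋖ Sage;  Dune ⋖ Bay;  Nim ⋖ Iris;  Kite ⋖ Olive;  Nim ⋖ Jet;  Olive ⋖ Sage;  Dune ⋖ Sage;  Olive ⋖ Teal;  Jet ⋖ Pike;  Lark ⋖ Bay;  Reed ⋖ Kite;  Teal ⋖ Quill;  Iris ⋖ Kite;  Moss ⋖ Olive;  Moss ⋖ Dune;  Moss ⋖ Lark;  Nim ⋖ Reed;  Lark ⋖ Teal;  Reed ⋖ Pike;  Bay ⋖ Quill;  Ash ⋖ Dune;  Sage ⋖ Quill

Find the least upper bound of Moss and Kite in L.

Common upper bounds of {Moss, Kite}: Olive, Quill, Sage, Teal.
The least among these is Olive.

Olive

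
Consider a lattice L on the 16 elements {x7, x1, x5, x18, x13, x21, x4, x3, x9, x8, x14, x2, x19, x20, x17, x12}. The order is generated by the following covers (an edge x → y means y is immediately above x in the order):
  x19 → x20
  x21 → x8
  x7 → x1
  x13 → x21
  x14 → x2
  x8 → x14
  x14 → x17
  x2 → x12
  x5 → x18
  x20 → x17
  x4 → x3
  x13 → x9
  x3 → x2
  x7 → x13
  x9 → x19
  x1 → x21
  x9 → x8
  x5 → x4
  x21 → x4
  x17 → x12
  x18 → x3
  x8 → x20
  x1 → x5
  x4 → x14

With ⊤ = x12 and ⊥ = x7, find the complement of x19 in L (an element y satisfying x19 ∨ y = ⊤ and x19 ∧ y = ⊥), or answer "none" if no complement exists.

x18

Need y with x19 ∨ y = x12 and x19 ∧ y = x7.
Checking each element gives: x18.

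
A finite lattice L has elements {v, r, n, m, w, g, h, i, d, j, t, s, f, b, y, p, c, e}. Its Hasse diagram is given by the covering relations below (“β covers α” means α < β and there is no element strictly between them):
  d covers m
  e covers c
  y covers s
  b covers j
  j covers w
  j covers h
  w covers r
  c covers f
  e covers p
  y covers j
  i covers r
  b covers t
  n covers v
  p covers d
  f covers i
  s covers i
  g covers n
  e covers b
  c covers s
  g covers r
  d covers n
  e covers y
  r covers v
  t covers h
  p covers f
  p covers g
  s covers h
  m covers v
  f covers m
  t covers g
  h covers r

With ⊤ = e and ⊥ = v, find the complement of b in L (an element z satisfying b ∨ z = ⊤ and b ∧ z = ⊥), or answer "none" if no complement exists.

m

Need z with b ∨ z = e and b ∧ z = v.
Checking each element gives: m.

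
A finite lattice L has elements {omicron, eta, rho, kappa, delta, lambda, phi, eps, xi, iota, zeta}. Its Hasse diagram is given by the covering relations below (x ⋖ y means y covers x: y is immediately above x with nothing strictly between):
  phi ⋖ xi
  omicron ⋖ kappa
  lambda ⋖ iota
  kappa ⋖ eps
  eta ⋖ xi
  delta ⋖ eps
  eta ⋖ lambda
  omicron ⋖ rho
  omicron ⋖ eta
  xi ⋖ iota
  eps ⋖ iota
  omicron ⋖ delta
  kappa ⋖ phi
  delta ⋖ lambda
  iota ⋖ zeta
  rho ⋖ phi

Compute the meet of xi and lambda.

eta

Common lower bounds of {xi, lambda}: eta, omicron.
The greatest among these is eta.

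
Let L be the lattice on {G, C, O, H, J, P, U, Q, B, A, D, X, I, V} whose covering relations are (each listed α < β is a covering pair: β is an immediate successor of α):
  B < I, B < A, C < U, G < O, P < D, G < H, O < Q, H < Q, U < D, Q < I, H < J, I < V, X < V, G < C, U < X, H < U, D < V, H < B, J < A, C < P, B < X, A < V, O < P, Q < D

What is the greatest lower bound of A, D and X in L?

H

Common lower bounds of {A, D, X}: G, H.
The greatest among these is H.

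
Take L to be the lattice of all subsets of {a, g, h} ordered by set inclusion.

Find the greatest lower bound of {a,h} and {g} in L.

∅

Common lower bounds of {{a,h}, {g}}: ∅.
The greatest among these is ∅.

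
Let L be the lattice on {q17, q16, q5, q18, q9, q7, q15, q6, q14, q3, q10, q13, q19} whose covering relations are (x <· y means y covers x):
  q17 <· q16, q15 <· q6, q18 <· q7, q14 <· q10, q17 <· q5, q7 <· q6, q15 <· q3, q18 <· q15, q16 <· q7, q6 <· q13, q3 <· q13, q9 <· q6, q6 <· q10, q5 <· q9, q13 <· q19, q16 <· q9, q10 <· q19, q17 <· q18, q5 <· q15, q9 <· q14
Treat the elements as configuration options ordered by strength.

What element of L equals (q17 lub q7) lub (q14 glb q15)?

q6

q17 ∨ q7 = q7
q14 ∧ q15 = q5
q7 ∨ q5 = q6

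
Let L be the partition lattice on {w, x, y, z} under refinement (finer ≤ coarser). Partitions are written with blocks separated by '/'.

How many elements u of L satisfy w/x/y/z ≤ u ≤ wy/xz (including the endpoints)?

4

The interval [w/x/y/z, wy/xz] = {w/x/y/z, w/xz/y, wy/x/z, wy/xz}, which has 4 elements.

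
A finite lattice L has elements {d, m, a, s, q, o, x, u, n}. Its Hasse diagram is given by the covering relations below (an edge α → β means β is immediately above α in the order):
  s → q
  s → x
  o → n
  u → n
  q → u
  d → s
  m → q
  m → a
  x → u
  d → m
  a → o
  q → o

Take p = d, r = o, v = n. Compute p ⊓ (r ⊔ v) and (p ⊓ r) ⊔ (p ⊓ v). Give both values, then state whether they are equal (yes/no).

r ⊔ v = n, so p ⊓ (r ⊔ v) = d ⊓ n = d.
p ⊓ r = d and p ⊓ v = d, so (p ⊓ r) ⊔ (p ⊓ v) = d ⊔ d = d.
Equal: yes.

d; d; yes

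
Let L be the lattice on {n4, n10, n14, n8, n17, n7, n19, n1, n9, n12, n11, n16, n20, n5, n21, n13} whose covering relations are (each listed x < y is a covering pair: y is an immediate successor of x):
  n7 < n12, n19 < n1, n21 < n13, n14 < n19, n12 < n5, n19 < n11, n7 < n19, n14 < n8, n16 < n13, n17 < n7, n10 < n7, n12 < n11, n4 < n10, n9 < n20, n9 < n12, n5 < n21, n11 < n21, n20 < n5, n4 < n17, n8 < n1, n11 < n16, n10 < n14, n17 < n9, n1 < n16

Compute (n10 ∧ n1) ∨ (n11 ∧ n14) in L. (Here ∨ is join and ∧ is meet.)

n10 ∧ n1 = n10
n11 ∧ n14 = n14
n10 ∨ n14 = n14

n14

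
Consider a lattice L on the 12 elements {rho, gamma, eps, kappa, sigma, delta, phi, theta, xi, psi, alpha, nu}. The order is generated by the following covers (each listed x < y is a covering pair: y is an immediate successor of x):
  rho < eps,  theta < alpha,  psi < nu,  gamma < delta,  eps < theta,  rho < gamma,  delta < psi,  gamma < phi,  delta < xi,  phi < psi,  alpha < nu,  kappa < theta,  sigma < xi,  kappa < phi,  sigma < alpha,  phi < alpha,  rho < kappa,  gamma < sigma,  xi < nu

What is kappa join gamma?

Common upper bounds of {kappa, gamma}: alpha, nu, phi, psi.
The least among these is phi.

phi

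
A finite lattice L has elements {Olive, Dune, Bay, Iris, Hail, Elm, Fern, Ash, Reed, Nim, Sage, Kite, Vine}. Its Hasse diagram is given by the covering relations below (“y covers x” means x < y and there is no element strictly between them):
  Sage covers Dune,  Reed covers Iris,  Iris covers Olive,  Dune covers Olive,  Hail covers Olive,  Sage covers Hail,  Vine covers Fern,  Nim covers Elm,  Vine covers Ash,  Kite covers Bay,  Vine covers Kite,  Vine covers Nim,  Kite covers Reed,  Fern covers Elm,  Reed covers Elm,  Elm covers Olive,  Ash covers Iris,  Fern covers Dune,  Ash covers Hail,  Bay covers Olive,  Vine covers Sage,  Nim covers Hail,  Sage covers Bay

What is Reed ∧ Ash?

Iris

Common lower bounds of {Reed, Ash}: Iris, Olive.
The greatest among these is Iris.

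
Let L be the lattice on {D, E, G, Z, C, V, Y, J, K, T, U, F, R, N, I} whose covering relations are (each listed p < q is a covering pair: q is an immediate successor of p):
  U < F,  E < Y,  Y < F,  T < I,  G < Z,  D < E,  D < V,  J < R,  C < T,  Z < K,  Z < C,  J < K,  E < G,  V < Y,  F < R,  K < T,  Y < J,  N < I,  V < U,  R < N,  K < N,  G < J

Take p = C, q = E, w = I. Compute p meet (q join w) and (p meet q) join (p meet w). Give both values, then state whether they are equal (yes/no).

q join w = I, so p meet (q join w) = C meet I = C.
p meet q = E and p meet w = C, so (p meet q) join (p meet w) = E join C = C.
Equal: yes.

C; C; yes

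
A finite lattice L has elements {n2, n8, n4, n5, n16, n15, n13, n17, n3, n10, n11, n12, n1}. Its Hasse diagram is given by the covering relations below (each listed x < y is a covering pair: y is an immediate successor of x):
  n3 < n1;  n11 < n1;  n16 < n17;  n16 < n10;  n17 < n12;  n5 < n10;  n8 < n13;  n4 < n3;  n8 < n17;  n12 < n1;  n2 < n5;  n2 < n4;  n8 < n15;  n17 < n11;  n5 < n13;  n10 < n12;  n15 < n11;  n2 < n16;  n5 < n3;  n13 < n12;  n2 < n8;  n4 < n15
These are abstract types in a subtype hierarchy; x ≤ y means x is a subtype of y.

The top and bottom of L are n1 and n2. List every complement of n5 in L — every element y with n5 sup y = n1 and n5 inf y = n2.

Need y with n5 ∨ y = n1 and n5 ∧ y = n2.
Checking each element gives: n11, n15.

n11, n15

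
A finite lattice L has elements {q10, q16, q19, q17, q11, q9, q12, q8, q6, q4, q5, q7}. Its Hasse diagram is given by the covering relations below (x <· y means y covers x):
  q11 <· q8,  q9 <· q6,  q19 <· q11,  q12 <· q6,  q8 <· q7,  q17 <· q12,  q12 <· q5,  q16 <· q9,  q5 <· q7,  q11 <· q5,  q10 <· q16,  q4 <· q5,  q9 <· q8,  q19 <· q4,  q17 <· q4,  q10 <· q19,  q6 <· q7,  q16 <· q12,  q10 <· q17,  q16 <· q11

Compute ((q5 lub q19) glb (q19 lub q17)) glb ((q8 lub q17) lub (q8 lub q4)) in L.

q4

q5 ∨ q19 = q5
q19 ∨ q17 = q4
q5 ∧ q4 = q4
q8 ∨ q17 = q7
q8 ∨ q4 = q7
q7 ∨ q7 = q7
q4 ∧ q7 = q4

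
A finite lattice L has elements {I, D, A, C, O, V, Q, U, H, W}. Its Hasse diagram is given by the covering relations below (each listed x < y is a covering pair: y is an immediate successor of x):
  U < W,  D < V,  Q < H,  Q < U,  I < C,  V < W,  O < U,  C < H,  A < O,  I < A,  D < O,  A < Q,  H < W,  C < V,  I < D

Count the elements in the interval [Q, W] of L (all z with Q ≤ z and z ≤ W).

4

The interval [Q, W] = {H, Q, U, W}, which has 4 elements.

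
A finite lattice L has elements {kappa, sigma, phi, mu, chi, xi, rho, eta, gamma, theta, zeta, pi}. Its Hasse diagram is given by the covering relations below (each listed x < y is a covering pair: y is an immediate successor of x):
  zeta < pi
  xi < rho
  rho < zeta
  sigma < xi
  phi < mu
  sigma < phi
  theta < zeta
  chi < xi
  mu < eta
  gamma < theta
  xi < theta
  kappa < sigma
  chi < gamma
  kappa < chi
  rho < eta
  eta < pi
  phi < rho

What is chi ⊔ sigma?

xi

Common upper bounds of {chi, sigma}: eta, pi, rho, theta, xi, zeta.
The least among these is xi.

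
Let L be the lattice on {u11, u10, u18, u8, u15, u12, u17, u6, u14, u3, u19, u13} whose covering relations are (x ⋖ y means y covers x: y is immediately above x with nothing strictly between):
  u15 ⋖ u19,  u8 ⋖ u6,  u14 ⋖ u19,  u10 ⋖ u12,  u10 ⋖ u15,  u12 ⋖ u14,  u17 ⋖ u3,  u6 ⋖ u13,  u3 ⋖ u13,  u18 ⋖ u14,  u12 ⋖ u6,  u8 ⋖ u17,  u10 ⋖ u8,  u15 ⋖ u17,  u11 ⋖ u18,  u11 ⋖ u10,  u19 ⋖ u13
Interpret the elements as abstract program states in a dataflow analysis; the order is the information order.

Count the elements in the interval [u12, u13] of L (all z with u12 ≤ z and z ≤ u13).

5

The interval [u12, u13] = {u12, u13, u14, u19, u6}, which has 5 elements.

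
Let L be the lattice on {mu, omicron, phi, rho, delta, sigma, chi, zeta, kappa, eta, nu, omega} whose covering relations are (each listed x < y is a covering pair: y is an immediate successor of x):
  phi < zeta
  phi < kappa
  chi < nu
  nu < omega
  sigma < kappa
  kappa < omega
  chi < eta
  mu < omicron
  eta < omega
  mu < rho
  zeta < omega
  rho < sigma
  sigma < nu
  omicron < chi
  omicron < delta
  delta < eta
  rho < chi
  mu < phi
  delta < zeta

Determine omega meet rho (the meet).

Common lower bounds of {omega, rho}: mu, rho.
The greatest among these is rho.

rho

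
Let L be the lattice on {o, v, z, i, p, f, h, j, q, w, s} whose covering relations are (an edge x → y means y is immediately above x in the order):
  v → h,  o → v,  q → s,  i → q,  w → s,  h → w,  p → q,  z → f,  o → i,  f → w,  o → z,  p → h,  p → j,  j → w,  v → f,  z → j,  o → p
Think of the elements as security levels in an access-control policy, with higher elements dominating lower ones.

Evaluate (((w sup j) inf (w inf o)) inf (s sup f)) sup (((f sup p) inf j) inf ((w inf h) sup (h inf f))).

p

w ∨ j = w
w ∧ o = o
w ∧ o = o
s ∨ f = s
o ∧ s = o
f ∨ p = w
w ∧ j = j
w ∧ h = h
h ∧ f = v
h ∨ v = h
j ∧ h = p
o ∨ p = p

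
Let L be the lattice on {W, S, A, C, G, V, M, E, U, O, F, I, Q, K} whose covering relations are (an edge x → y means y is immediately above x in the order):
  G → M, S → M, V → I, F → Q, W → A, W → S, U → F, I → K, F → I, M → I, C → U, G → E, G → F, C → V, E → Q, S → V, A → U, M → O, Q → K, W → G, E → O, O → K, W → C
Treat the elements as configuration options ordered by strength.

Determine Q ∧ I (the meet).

Common lower bounds of {Q, I}: A, C, F, G, U, W.
The greatest among these is F.

F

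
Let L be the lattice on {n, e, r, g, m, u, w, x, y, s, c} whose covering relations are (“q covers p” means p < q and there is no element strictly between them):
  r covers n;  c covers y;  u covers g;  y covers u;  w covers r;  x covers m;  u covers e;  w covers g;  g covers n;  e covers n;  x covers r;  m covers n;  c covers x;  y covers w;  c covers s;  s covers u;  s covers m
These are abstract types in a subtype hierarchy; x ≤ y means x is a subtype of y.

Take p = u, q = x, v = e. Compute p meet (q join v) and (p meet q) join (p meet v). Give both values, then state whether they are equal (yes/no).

q join v = c, so p meet (q join v) = u meet c = u.
p meet q = n and p meet v = e, so (p meet q) join (p meet v) = n join e = e.
Equal: no.

u; e; no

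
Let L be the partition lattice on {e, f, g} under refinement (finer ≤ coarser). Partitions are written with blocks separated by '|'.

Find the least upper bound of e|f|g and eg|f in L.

Common upper bounds of {e|f|g, eg|f}: efg, eg|f.
The least among these is eg|f.

eg|f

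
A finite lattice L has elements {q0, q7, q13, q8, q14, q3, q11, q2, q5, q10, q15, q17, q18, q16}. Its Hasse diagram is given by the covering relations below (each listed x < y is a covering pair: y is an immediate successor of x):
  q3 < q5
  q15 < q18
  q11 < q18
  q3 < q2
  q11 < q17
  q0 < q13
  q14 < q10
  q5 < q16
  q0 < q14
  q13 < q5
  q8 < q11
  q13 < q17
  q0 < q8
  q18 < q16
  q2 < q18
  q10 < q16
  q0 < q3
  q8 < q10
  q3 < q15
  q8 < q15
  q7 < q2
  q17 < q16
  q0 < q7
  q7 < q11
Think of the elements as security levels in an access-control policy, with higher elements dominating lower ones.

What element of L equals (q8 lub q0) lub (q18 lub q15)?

q18

q8 ∨ q0 = q8
q18 ∨ q15 = q18
q8 ∨ q18 = q18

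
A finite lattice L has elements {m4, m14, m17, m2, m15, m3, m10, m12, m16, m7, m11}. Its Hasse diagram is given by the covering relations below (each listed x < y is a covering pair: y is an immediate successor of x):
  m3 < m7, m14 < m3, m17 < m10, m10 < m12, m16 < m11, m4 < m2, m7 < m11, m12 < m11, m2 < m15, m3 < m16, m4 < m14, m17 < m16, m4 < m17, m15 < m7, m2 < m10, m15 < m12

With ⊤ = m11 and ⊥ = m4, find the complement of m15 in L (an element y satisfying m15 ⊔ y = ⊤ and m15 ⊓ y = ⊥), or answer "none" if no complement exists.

m16

Need y with m15 ∨ y = m11 and m15 ∧ y = m4.
Checking each element gives: m16.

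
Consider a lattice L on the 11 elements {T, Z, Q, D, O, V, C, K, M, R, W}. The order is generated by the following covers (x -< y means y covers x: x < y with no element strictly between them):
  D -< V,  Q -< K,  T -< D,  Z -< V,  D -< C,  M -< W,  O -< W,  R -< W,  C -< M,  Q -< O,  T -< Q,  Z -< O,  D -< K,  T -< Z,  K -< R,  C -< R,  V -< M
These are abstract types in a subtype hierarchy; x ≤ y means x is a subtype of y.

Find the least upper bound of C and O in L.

Common upper bounds of {C, O}: W.
The least among these is W.

W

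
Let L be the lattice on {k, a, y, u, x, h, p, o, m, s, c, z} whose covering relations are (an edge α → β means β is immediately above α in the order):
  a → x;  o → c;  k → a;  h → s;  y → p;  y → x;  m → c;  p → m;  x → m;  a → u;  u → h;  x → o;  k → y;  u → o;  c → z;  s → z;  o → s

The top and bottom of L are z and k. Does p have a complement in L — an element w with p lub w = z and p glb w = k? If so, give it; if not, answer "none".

h

Need w with p ∨ w = z and p ∧ w = k.
Checking each element gives: h.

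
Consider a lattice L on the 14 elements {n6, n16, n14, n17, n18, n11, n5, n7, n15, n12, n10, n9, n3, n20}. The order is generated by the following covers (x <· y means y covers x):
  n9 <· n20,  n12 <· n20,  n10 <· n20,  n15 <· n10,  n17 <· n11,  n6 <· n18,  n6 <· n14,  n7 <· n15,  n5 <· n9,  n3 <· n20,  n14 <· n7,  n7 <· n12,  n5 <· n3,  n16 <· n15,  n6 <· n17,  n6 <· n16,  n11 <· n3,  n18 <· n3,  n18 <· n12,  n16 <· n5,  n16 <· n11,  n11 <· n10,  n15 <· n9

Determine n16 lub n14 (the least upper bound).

Common upper bounds of {n16, n14}: n10, n15, n20, n9.
The least among these is n15.

n15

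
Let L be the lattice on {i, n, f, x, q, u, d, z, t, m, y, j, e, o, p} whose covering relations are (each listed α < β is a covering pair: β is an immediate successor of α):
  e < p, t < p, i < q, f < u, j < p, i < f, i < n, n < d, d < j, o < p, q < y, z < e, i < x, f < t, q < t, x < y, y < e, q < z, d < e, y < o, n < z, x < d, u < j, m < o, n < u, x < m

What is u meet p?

Common lower bounds of {u, p}: f, i, n, u.
The greatest among these is u.

u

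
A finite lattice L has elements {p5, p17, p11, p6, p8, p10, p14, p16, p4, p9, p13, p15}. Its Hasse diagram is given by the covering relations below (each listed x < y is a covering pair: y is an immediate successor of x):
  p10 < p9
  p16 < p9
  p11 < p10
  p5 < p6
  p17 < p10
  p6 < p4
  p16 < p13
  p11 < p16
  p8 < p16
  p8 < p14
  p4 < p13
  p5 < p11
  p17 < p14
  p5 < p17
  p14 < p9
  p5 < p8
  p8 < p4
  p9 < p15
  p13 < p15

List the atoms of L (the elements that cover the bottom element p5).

The atoms are exactly the elements that cover p5: p11, p17, p6, p8.

p11, p17, p6, p8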